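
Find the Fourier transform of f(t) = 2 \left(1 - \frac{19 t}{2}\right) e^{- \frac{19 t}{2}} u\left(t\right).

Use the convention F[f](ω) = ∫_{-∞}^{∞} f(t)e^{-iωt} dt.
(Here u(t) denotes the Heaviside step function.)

F(ω) = \frac{8 i \omega}{- 4 \omega^{2} + 76 i \omega + 361}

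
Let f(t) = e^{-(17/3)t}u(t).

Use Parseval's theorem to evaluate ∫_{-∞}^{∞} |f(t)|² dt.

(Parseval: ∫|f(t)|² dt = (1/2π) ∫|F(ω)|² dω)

∫|f(t)|² dt = \frac{3}{34}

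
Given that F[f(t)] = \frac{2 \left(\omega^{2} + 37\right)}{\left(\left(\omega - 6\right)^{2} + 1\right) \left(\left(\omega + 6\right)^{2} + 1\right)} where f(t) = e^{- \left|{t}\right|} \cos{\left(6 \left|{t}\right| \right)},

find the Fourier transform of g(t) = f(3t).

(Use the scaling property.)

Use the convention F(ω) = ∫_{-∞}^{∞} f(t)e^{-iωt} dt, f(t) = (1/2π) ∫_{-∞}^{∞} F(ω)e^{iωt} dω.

F[g](ω) = \frac{6 \left(\omega^{2} + 333\right)}{\omega^{4} - 630 \omega^{2} + 110889}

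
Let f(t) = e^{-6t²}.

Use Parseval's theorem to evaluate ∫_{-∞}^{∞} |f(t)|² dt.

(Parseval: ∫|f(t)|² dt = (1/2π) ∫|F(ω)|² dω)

∫|f(t)|² dt = \frac{\sqrt{3} \sqrt{\pi}}{6}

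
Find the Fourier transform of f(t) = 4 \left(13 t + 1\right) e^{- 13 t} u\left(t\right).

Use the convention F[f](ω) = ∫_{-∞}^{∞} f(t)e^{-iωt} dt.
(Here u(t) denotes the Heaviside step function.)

F(ω) = \frac{4 \left(- i \omega - 26\right)}{\omega^{2} - 26 i \omega - 169}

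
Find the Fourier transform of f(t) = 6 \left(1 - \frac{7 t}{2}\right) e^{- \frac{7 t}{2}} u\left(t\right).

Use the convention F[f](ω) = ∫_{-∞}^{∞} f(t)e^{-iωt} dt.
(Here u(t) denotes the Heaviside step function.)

F(ω) = \frac{24 i \omega}{- 4 \omega^{2} + 28 i \omega + 49}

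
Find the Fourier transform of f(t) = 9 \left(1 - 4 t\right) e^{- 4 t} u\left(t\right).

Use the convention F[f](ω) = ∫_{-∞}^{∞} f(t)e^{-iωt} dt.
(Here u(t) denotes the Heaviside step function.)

F(ω) = \frac{9 i \omega}{- \omega^{2} + 8 i \omega + 16}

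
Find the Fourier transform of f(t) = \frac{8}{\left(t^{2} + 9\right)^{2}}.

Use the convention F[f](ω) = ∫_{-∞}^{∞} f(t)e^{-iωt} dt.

F(ω) = \frac{4 \pi \left(3 \left|{\omega}\right| + 1\right) e^{- 3 \left|{\omega}\right|}}{27}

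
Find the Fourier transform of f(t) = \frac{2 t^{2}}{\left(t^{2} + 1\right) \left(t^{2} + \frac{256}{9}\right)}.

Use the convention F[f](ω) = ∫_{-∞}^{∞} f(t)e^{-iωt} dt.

F(ω) = - \frac{18 \pi e^{- \left|{\omega}\right|}}{247} + \frac{96 \pi e^{- \frac{16 \left|{\omega}\right|}{3}}}{247}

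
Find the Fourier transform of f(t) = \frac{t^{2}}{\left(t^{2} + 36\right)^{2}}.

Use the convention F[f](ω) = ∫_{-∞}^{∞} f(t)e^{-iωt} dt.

F(ω) = \frac{\pi \left(1 - 6 \left|{\omega}\right|\right) e^{- 6 \left|{\omega}\right|}}{12}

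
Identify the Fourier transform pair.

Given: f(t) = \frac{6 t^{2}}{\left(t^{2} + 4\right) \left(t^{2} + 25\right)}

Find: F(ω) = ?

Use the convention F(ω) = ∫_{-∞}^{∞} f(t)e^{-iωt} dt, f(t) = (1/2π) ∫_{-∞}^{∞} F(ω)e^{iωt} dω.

F(ω) = \frac{2 \pi \left(5 - 2 e^{3 \left|{\omega}\right|}\right) e^{- 5 \left|{\omega}\right|}}{7}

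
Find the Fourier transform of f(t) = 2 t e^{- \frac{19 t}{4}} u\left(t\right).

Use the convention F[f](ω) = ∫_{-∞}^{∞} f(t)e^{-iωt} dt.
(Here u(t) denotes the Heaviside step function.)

F(ω) = \frac{32}{\left(4 i \omega + 19\right)^{2}}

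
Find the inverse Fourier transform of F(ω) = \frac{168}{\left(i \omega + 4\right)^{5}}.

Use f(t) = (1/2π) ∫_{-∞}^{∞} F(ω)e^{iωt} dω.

f(t) = 7 t^{4} e^{- 4 t} u\left(t\right)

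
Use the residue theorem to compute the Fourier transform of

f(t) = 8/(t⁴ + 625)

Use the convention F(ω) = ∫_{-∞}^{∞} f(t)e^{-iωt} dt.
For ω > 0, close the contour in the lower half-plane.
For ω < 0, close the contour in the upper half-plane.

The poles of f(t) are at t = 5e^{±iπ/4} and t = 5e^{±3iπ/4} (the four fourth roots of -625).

Let g(z) = f(z)e^{-iωz}; for large |z| the factor e^{-iωz} decays in the lower half-plane when ω > 0 and in the upper half-plane when ω < 0.

Case ω > 0 (lower half-plane, clockwise contour ⇒ F(ω) = -2πi·ΣRes):
  Res_{z = - \frac{5 \sqrt{2}}{2} - \frac{5 \sqrt{2} i}{2}} g(z) = \frac{\sqrt{2} \left(1 + i\right) e^{\frac{5 \sqrt{2} \omega \left(-1 + i\right)}{2}}}{125}
  Res_{z = \frac{5 \sqrt{2}}{2} - \frac{5 \sqrt{2} i}{2}} g(z) = \frac{\sqrt{2} \left(-1 + i\right) e^{- \frac{5 \sqrt{2} \omega \left(1 + i\right)}{2}}}{125}
  F(ω) = -2πi·ΣRes = \frac{2 \sqrt{2} \pi \left(\left(1 - i\right) e^{5 \sqrt{2} i \omega} + 1 + i\right) e^{- \frac{5 \sqrt{2} \omega \left(1 + i\right)}{2}}}{125} = \frac{8 \pi e^{- \frac{5 \sqrt{2} \omega}{2}} \sin{\left(\frac{5 \sqrt{2} \omega}{2} + \frac{\pi}{4} \right)}}{125}

Case ω < 0 (upper half-plane, counterclockwise contour ⇒ F(ω) = +2πi·ΣRes):
  Res_{z = \frac{5 \sqrt{2}}{2} + \frac{5 \sqrt{2} i}{2}} g(z) = - \frac{\sqrt{2} \left(1 + i\right) e^{\frac{5 \sqrt{2} \omega \left(1 - i\right)}{2}}}{125}
  Res_{z = - \frac{5 \sqrt{2}}{2} + \frac{5 \sqrt{2} i}{2}} g(z) = \frac{\sqrt{2} \left(1 - i\right) e^{\frac{5 \sqrt{2} \omega \left(1 + i\right)}{2}}}{125}
  F(ω) = 2πi·ΣRes = - \frac{2 \sqrt{2} i \pi \left(\left(1 + i\right) e^{\frac{5 \sqrt{2} \omega \left(1 - i\right)}{2}} - \left(1 - i\right) e^{\frac{5 \sqrt{2} \omega \left(1 + i\right)}{2}}\right)}{125} = \frac{8 \pi e^{\frac{5 \sqrt{2} \omega}{2}} \cos{\left(\frac{5 \sqrt{2} \omega}{2} + \frac{\pi}{4} \right)}}{125}

Both cases combine into a single formula in |ω|:

F(ω) = \frac{8 \pi e^{- \frac{5 \sqrt{2} \left|{\omega}\right|}{2}} \sin{\left(\frac{5 \sqrt{2} \left|{\omega}\right|}{2} + \frac{\pi}{4} \right)}}{125}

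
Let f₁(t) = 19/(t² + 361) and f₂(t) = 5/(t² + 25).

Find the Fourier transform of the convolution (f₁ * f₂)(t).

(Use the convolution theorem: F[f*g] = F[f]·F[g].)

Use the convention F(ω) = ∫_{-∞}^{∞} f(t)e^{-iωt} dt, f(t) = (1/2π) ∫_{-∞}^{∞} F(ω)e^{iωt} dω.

F[f₁*f₂](ω) = \pi^{2} e^{- 24 \left|{\omega}\right|}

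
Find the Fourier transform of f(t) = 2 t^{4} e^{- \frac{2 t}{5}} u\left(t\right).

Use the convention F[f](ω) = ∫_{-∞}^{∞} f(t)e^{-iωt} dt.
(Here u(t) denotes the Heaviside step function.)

F(ω) = \frac{150000}{\left(5 i \omega + 2\right)^{5}}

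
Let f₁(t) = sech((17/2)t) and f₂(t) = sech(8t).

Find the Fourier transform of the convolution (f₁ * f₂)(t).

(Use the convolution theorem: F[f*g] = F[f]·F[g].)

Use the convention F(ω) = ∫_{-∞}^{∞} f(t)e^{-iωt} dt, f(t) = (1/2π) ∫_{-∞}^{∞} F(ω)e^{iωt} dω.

F[f₁*f₂](ω) = \frac{\pi^{2}}{68 \cosh{\left(\frac{\pi \omega}{17} \right)} \cosh{\left(\frac{\pi \omega}{16} \right)}}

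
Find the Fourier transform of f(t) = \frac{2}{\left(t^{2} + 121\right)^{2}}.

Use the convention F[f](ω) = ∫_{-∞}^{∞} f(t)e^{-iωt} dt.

F(ω) = \frac{\pi \left(11 \left|{\omega}\right| + 1\right) e^{- 11 \left|{\omega}\right|}}{1331}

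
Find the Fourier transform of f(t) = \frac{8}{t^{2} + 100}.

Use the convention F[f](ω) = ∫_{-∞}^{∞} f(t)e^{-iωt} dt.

F(ω) = \frac{4 \pi e^{- 10 \left|{\omega}\right|}}{5}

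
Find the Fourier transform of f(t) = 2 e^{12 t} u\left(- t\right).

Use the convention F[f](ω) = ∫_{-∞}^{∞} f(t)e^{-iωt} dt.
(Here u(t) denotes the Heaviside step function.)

F(ω) = - \frac{2}{i \omega - 12}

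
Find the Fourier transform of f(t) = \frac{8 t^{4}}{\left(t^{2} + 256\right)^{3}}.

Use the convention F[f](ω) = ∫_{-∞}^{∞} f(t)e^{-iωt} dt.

F(ω) = \frac{\pi \left(256 \omega^{2} - 80 \left|{\omega}\right| + 3\right) e^{- 16 \left|{\omega}\right|}}{16}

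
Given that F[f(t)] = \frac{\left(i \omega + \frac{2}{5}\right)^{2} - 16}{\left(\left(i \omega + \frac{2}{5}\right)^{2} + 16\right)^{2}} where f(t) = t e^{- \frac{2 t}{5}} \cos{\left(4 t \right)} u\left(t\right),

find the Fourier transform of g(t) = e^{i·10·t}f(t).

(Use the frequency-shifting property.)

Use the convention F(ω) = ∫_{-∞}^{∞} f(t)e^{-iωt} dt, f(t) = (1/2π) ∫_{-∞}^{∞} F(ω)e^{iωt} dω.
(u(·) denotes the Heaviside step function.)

F[g](ω) = \frac{25 \left(\left(5 i \left(\omega - 10\right) + 2\right)^{2} - 400\right)}{\left(\left(5 i \left(\omega - 10\right) + 2\right)^{2} + 400\right)^{2}}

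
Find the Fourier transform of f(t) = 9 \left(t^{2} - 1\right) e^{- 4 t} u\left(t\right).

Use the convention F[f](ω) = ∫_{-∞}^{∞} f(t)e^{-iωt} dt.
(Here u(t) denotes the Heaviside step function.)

F(ω) = \frac{9 \left(2 i \omega - \left(i \omega + 4\right)^{3} + 8\right)}{\left(i \omega + 4\right)^{4}}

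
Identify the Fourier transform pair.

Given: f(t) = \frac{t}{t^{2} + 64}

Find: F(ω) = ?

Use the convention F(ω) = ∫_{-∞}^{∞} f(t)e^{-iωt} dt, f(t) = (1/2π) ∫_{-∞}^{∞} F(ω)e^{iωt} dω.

F(ω) = - i \pi e^{- 8 \left|{\omega}\right|} \operatorname{sign}{\left(\omega \right)}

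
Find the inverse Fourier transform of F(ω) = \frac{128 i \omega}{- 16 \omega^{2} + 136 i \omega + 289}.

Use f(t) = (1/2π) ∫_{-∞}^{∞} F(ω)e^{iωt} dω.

f(t) = 8 \left(1 - \frac{17 t}{4}\right) e^{- \frac{17 t}{4}} u\left(t\right)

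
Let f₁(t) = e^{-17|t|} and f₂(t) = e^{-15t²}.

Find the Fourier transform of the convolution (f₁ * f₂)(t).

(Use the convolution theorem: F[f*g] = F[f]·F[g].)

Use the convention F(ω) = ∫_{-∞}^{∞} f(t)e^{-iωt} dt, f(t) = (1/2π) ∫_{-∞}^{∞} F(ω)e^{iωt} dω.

F[f₁*f₂](ω) = \frac{34 \sqrt{15} \sqrt{\pi} e^{- \frac{\omega^{2}}{60}}}{15 \left(\omega^{2} + 289\right)}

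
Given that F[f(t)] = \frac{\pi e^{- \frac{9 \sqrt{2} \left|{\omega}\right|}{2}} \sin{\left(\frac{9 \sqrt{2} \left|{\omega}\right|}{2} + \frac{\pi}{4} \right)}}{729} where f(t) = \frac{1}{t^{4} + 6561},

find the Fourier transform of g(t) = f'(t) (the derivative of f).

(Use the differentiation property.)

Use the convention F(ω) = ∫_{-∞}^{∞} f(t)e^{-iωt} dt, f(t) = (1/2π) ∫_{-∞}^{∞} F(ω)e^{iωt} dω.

F[g](ω) = \frac{i \pi \omega e^{- \frac{9 \sqrt{2} \left|{\omega}\right|}{2}} \sin{\left(\frac{9 \sqrt{2} \left|{\omega}\right|}{2} + \frac{\pi}{4} \right)}}{729}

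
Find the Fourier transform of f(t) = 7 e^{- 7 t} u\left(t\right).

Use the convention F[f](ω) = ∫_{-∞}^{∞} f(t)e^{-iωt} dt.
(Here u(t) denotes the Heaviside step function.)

F(ω) = \frac{7}{i \omega + 7}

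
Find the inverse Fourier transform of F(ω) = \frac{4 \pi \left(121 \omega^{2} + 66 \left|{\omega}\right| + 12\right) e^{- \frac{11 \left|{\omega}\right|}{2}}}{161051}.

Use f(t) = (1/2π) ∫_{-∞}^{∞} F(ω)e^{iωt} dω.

f(t) = \frac{4}{\left(t^{2} + \frac{121}{4}\right)^{3}}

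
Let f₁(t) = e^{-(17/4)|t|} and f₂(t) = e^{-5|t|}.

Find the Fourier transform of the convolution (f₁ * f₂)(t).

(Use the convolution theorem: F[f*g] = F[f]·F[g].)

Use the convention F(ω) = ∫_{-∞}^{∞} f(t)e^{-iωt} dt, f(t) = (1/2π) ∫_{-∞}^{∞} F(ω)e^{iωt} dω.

F[f₁*f₂](ω) = \frac{1360}{\left(\omega^{2} + 25\right) \left(16 \omega^{2} + 289\right)}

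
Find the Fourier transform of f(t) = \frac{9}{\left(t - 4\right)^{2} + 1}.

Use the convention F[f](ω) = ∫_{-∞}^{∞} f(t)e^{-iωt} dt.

F(ω) = 9 \pi e^{- 4 i \omega - \left|{\omega}\right|}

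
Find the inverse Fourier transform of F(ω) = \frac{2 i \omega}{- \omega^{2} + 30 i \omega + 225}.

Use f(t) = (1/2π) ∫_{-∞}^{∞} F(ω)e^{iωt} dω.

f(t) = 2 \left(1 - 15 t\right) e^{- 15 t} u\left(t\right)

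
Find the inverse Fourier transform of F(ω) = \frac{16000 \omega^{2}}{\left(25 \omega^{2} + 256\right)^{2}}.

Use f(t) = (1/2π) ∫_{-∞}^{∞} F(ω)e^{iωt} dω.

f(t) = 2 \left(1 - \frac{16 \left|{t}\right|}{5}\right) e^{- \frac{16 \left|{t}\right|}{5}}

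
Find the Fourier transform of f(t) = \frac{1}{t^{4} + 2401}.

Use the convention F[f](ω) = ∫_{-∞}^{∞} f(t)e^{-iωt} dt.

F(ω) = \frac{\pi e^{- \frac{7 \sqrt{2} \left|{\omega}\right|}{2}} \sin{\left(\frac{7 \sqrt{2} \left|{\omega}\right|}{2} + \frac{\pi}{4} \right)}}{343}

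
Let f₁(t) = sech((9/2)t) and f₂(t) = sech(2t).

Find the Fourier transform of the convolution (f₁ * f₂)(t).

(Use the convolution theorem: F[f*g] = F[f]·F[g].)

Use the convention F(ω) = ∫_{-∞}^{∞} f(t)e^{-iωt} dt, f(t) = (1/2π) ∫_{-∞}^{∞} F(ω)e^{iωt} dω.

F[f₁*f₂](ω) = \frac{\pi^{2}}{9 \cosh{\left(\frac{\pi \omega}{9} \right)} \cosh{\left(\frac{\pi \omega}{4} \right)}}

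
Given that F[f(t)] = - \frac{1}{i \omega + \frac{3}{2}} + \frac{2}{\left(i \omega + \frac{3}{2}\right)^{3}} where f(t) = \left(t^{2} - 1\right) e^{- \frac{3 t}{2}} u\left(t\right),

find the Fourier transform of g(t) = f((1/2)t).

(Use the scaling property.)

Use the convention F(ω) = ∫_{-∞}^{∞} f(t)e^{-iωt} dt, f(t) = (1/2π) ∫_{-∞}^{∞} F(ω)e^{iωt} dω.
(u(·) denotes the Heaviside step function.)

F[g](ω) = \frac{4 \left(32 i \omega - \left(4 i \omega + 3\right)^{3} + 24\right)}{\left(4 i \omega + 3\right)^{4}}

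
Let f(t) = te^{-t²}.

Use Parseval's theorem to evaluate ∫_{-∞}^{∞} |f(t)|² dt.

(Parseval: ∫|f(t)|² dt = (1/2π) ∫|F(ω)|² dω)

∫|f(t)|² dt = \frac{\sqrt{2} \sqrt{\pi}}{8}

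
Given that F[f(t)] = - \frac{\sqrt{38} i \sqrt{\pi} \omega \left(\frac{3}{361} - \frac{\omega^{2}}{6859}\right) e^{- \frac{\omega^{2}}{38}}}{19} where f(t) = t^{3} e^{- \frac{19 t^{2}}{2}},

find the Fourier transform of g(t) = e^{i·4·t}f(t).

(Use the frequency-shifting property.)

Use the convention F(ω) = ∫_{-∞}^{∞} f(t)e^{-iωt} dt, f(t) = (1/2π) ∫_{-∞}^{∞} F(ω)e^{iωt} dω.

F[g](ω) = \frac{\sqrt{38} i \sqrt{\pi} \left(\omega - 4\right) \left(\left(\omega - 4\right)^{2} - 57\right) e^{- \frac{\left(\omega - 4\right)^{2}}{38}}}{130321}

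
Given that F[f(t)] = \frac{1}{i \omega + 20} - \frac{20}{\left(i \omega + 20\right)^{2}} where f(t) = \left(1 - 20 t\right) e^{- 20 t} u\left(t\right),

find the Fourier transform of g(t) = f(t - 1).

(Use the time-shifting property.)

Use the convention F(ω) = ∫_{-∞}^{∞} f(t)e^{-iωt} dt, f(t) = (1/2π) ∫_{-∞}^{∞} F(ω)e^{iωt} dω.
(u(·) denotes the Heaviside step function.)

F[g](ω) = \frac{i \omega e^{- i \omega}}{- \omega^{2} + 40 i \omega + 400}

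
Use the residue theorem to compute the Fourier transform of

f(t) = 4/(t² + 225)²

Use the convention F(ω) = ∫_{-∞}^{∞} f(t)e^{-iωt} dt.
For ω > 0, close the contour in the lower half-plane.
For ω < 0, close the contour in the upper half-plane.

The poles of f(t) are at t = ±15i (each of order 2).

Let g(z) = f(z)e^{-iωz}; for large |z| the factor e^{-iωz} decays in the lower half-plane when ω > 0 and in the upper half-plane when ω < 0.

Case ω > 0 (lower half-plane, clockwise contour ⇒ F(ω) = -2πi·ΣRes):
  Res_{z = - 15 i} g(z) = \frac{i \left(15 \omega + 1\right) e^{- 15 \omega}}{3375} (pole of order 2)
  F(ω) = -2πi·ΣRes = \frac{2 \pi \left(15 \omega + 1\right) e^{- 15 \omega}}{3375}

Case ω < 0 (upper half-plane, counterclockwise contour ⇒ F(ω) = +2πi·ΣRes):
  Res_{z = 15 i} g(z) = \frac{i \left(15 \omega - 1\right) e^{15 \omega}}{3375} (pole of order 2)
  F(ω) = 2πi·ΣRes = \frac{2 \pi \left(1 - 15 \omega\right) e^{15 \omega}}{3375}

Both cases combine into a single formula in |ω|:

F(ω) = \frac{2 \pi \left(15 \left|{\omega}\right| + 1\right) e^{- 15 \left|{\omega}\right|}}{3375}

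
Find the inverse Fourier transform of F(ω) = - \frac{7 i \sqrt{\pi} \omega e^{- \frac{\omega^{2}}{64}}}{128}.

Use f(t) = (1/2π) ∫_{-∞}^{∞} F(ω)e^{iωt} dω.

f(t) = 7 t e^{- 16 t^{2}}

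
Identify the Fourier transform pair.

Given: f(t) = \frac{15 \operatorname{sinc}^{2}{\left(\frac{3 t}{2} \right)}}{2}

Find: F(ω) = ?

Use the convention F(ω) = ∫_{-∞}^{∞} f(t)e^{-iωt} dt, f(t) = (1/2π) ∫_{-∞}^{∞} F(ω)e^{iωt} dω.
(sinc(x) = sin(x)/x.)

F(ω) = \begin{cases} \frac{5 \pi \left(3 - \left|{\omega}\right|\right)}{3} & \text{for}\: \omega > -3 \wedge \omega < 3 \\0 & \text{otherwise} \end{cases}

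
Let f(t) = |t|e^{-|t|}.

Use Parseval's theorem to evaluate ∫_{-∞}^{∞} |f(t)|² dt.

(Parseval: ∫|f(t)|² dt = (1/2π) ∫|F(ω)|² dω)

∫|f(t)|² dt = \frac{1}{2}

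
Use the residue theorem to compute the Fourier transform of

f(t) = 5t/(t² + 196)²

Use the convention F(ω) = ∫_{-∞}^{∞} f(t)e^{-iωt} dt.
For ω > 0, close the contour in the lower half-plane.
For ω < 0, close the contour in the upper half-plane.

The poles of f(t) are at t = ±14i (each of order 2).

Let g(z) = f(z)e^{-iωz}; for large |z| the factor e^{-iωz} decays in the lower half-plane when ω > 0 and in the upper half-plane when ω < 0.

Case ω > 0 (lower half-plane, clockwise contour ⇒ F(ω) = -2πi·ΣRes):
  Res_{z = - 14 i} g(z) = \frac{5 \omega e^{- 14 \omega}}{56} (pole of order 2)
  F(ω) = -2πi·ΣRes = - \frac{5 i \pi \omega e^{- 14 \omega}}{28}

Case ω < 0 (upper half-plane, counterclockwise contour ⇒ F(ω) = +2πi·ΣRes):
  Res_{z = 14 i} g(z) = - \frac{5 \omega e^{14 \omega}}{56} (pole of order 2)
  F(ω) = 2πi·ΣRes = - \frac{5 i \pi \omega e^{14 \omega}}{28}

Both cases combine into a single formula in |ω|:

F(ω) = - \frac{5 i \pi \omega e^{- 14 \left|{\omega}\right|}}{28}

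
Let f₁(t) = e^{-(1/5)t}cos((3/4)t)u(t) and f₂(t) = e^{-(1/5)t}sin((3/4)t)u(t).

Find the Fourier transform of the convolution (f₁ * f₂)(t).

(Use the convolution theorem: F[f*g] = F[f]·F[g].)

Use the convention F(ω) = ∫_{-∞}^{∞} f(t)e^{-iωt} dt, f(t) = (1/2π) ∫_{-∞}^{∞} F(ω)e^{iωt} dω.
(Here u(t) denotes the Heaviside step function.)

F[f₁*f₂](ω) = \frac{24000 \left(5 i \omega + 1\right)}{\left(16 \left(5 i \omega + 1\right)^{2} + 225\right)^{2}}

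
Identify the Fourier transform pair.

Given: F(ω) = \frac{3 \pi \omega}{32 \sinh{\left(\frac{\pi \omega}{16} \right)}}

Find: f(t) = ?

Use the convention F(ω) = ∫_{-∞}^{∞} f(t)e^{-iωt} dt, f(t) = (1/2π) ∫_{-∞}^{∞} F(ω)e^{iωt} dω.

f(t) = \frac{6}{\cosh^{2}{\left(8 t \right)}}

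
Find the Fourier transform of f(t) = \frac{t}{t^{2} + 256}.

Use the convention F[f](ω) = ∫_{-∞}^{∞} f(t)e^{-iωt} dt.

F(ω) = - i \pi e^{- 16 \left|{\omega}\right|} \operatorname{sign}{\left(\omega \right)}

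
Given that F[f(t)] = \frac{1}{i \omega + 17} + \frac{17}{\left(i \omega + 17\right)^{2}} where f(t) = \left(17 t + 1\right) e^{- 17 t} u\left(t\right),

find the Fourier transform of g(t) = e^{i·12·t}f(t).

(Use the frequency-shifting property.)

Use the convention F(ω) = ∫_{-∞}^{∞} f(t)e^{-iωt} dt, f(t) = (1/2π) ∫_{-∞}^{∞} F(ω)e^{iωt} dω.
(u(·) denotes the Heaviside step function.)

F[g](ω) = \frac{17 i \left(\omega - 12\right) + \left(i \left(\omega - 12\right) + 17\right)^{2} + 289}{\left(i \left(\omega - 12\right) + 17\right)^{3}}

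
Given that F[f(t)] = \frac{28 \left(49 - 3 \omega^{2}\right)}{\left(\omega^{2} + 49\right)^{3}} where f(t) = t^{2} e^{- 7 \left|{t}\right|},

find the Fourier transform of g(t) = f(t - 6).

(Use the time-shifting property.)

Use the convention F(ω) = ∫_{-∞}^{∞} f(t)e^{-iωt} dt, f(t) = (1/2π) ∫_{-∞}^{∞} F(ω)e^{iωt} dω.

F[g](ω) = \frac{28 \left(49 - 3 \omega^{2}\right) e^{- 6 i \omega}}{\left(\omega^{2} + 49\right)^{3}}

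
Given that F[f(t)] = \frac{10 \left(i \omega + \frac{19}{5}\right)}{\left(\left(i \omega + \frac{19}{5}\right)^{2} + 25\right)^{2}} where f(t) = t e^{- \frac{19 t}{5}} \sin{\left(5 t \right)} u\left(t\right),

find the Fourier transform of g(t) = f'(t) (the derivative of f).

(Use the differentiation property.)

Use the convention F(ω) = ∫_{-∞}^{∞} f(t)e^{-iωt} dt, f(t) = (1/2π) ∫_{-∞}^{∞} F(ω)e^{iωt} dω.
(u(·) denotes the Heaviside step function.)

F[g](ω) = \frac{1250 i \omega \left(5 i \omega + 19\right)}{\left(\left(5 i \omega + 19\right)^{2} + 625\right)^{2}}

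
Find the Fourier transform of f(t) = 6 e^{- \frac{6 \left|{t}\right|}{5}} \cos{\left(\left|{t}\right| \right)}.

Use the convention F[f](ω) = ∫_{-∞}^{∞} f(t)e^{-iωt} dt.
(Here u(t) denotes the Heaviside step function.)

F(ω) = \frac{360 \left(25 \omega^{2} + 61\right)}{625 \omega^{4} + 550 \omega^{2} + 3721}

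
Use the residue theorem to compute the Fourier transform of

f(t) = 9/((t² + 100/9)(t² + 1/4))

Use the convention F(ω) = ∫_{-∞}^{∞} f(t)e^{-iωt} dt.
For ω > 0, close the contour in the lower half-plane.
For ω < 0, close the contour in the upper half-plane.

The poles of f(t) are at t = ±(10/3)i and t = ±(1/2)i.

Let g(z) = f(z)e^{-iωz}; for large |z| the factor e^{-iωz} decays in the lower half-plane when ω > 0 and in the upper half-plane when ω < 0.

Case ω > 0 (lower half-plane, clockwise contour ⇒ F(ω) = -2πi·ΣRes):
  Res_{z = - \frac{10 i}{3}} g(z) = - \frac{243 i e^{- \frac{10 \omega}{3}}}{1955}
  Res_{z = - \frac{i}{2}} g(z) = \frac{324 i e^{- \frac{\omega}{2}}}{391}
  F(ω) = -2πi·ΣRes = \frac{648 \pi e^{- \frac{\omega}{2}}}{391} - \frac{486 \pi e^{- \frac{10 \omega}{3}}}{1955}

Case ω < 0 (upper half-plane, counterclockwise contour ⇒ F(ω) = +2πi·ΣRes):
  Res_{z = \frac{10 i}{3}} g(z) = \frac{243 i e^{\frac{10 \omega}{3}}}{1955}
  Res_{z = \frac{i}{2}} g(z) = - \frac{324 i e^{\frac{\omega}{2}}}{391}
  F(ω) = 2πi·ΣRes = \frac{162 \pi \left(- 3 e^{\frac{10 \omega}{3}} + 20 e^{\frac{\omega}{2}}\right)}{1955}

Both cases combine into a single formula in |ω|:

F(ω) = \frac{648 \pi e^{- \frac{\left|{\omega}\right|}{2}}}{391} - \frac{486 \pi e^{- \frac{10 \left|{\omega}\right|}{3}}}{1955}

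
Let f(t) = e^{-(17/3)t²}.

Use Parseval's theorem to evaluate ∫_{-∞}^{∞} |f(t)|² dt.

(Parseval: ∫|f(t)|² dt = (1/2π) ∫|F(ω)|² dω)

∫|f(t)|² dt = \frac{\sqrt{102} \sqrt{\pi}}{34}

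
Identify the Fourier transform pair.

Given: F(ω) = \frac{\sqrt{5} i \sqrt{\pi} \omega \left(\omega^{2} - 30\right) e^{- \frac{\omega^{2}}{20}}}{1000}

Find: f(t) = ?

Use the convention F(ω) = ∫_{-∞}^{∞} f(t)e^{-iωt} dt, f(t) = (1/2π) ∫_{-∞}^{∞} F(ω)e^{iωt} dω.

f(t) = 5 t^{3} e^{- 5 t^{2}}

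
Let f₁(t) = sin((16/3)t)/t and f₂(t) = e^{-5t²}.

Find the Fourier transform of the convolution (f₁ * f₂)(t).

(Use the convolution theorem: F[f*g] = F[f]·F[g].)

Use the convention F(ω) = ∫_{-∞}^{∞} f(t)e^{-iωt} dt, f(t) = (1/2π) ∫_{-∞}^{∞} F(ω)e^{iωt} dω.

F[f₁*f₂](ω) = \begin{cases} \frac{\sqrt{5} \pi^{\frac{3}{2}} e^{- \frac{\omega^{2}}{20}}}{5} & \text{for}\: \omega > - \frac{16}{3} \wedge \omega < \frac{16}{3} \\0 & \text{otherwise} \end{cases}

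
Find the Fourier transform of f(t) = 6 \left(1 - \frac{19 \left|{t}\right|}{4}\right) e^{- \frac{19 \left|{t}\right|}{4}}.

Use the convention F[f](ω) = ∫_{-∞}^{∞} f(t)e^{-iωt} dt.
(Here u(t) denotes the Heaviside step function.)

F(ω) = \frac{29184 \omega^{2}}{\left(16 \omega^{2} + 361\right)^{2}}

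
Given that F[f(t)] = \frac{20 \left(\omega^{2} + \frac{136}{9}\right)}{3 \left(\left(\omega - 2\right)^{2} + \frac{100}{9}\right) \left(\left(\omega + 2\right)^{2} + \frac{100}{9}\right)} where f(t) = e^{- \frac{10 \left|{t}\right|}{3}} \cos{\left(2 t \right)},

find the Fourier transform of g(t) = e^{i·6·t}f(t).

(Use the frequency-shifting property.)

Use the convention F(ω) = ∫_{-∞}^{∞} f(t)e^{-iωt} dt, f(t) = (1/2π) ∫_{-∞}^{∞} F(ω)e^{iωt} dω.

F[g](ω) = \frac{60 \left(9 \left(\omega - 6\right)^{2} + 136\right)}{\left(9 \left(\omega - 8\right)^{2} + 100\right) \left(9 \left(\omega - 4\right)^{2} + 100\right)}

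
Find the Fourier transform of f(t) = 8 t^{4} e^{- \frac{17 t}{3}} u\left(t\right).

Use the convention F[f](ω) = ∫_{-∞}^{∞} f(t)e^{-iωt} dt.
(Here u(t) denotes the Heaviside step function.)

F(ω) = \frac{46656}{\left(3 i \omega + 17\right)^{5}}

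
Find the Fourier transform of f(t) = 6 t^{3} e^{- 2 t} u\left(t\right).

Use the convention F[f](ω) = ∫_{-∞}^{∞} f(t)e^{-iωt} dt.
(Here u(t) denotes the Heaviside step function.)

F(ω) = \frac{36}{\left(i \omega + 2\right)^{4}}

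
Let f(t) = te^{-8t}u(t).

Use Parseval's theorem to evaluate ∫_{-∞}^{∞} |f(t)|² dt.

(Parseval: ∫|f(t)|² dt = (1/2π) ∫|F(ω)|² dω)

∫|f(t)|² dt = \frac{1}{2048}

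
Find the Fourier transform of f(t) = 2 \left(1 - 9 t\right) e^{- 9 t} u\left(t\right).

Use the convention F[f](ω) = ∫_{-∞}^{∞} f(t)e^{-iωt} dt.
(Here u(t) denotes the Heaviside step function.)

F(ω) = \frac{2 i \omega}{- \omega^{2} + 18 i \omega + 81}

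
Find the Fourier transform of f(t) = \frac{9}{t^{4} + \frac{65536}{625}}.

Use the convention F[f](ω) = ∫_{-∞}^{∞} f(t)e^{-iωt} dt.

F(ω) = \frac{1125 \pi e^{- \frac{8 \sqrt{2} \left|{\omega}\right|}{5}} \sin{\left(\frac{8 \sqrt{2} \left|{\omega}\right|}{5} + \frac{\pi}{4} \right)}}{4096}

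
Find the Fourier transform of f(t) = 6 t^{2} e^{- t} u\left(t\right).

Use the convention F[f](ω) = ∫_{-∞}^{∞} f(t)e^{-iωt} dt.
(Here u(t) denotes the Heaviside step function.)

F(ω) = \frac{12}{\left(i \omega + 1\right)^{3}}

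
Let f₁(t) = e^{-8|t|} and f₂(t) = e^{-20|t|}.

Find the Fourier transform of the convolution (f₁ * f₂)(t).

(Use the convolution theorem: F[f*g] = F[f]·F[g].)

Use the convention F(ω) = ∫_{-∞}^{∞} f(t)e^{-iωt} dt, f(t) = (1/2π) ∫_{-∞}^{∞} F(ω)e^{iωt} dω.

F[f₁*f₂](ω) = \frac{640}{\left(\omega^{2} + 64\right) \left(\omega^{2} + 400\right)}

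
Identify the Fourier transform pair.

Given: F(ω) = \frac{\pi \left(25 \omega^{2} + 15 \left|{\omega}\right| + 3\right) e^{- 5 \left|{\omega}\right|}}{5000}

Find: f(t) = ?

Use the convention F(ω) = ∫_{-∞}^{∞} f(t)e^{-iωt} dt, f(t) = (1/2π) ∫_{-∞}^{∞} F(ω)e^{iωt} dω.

f(t) = \frac{5}{\left(t^{2} + 25\right)^{3}}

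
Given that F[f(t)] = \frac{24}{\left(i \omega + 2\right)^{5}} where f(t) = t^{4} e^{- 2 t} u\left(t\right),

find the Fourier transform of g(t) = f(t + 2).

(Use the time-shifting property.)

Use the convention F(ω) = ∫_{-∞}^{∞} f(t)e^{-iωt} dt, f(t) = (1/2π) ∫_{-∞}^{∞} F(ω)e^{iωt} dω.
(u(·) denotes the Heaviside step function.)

F[g](ω) = \frac{24 e^{2 i \omega}}{\left(i \omega + 2\right)^{5}}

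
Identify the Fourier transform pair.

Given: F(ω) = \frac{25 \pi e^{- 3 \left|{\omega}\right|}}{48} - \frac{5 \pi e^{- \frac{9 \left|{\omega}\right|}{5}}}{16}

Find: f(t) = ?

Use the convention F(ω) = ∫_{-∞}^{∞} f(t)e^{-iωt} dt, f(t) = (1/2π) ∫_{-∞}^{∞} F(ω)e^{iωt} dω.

f(t) = \frac{t^{2}}{\left(t^{2} + \frac{81}{25}\right) \left(t^{2} + 9\right)}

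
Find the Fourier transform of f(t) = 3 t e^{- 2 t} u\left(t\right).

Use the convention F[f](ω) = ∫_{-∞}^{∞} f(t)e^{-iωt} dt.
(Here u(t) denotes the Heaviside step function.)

F(ω) = \frac{3}{\left(i \omega + 2\right)^{2}}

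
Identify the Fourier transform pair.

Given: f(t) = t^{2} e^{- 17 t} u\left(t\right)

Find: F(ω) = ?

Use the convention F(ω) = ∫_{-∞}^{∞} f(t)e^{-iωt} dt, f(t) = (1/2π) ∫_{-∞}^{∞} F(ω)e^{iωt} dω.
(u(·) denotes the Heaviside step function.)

F(ω) = \frac{2}{\left(i \omega + 17\right)^{3}}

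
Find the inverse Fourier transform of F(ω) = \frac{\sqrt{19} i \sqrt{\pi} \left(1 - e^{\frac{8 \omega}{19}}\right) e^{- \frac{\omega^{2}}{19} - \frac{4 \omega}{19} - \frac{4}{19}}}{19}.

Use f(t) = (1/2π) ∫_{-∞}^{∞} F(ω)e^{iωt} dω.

f(t) = e^{- \frac{19 t^{2}}{4}} \sin{\left(2 t \right)}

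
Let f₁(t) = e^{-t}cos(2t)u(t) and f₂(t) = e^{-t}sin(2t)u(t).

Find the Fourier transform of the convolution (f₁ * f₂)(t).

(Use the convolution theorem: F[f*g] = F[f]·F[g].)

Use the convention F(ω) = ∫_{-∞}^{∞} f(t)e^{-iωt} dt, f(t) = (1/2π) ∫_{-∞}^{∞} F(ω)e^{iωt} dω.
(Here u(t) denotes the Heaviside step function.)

F[f₁*f₂](ω) = \frac{2 \left(i \omega + 1\right)}{\left(\left(i \omega + 1\right)^{2} + 4\right)^{2}}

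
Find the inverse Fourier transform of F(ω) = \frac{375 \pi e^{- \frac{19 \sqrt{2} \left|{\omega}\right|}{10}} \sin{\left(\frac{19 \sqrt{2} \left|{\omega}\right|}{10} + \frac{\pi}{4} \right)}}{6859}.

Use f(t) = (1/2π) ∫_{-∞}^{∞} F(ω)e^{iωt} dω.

f(t) = \frac{3}{t^{4} + \frac{130321}{625}}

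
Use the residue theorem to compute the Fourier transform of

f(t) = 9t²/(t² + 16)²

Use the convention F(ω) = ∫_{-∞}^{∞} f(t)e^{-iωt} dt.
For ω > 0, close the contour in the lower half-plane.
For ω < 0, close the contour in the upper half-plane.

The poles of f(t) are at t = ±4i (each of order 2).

Let g(z) = f(z)e^{-iωz}; for large |z| the factor e^{-iωz} decays in the lower half-plane when ω > 0 and in the upper half-plane when ω < 0.

Case ω > 0 (lower half-plane, clockwise contour ⇒ F(ω) = -2πi·ΣRes):
  Res_{z = - 4 i} g(z) = \frac{9 i \left(1 - 4 \omega\right) e^{- 4 \omega}}{16} (pole of order 2)
  F(ω) = -2πi·ΣRes = \frac{9 \pi \left(1 - 4 \omega\right) e^{- 4 \omega}}{8}

Case ω < 0 (upper half-plane, counterclockwise contour ⇒ F(ω) = +2πi·ΣRes):
  Res_{z = 4 i} g(z) = \frac{9 i \left(- 4 \omega - 1\right) e^{4 \omega}}{16} (pole of order 2)
  F(ω) = 2πi·ΣRes = \frac{9 \pi \left(4 \omega + 1\right) e^{4 \omega}}{8}

Both cases combine into a single formula in |ω|:

F(ω) = \frac{9 \pi \left(1 - 4 \left|{\omega}\right|\right) e^{- 4 \left|{\omega}\right|}}{8}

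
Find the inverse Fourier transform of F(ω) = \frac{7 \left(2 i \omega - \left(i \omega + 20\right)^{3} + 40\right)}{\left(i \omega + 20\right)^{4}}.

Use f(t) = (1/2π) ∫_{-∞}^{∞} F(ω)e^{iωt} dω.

f(t) = 7 \left(t^{2} - 1\right) e^{- 20 t} u\left(t\right)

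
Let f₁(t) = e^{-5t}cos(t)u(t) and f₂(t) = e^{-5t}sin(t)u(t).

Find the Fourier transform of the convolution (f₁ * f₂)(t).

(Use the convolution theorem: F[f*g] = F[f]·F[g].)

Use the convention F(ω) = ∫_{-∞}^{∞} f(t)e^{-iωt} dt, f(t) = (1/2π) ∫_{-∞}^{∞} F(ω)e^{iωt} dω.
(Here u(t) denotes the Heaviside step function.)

F[f₁*f₂](ω) = \frac{i \omega + 5}{\left(\left(i \omega + 5\right)^{2} + 1\right)^{2}}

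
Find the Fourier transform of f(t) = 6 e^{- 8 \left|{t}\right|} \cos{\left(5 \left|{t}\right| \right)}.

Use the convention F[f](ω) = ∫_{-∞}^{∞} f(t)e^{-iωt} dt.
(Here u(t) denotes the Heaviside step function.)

F(ω) = \frac{96 \left(\omega^{2} + 89\right)}{\omega^{4} + 78 \omega^{2} + 7921}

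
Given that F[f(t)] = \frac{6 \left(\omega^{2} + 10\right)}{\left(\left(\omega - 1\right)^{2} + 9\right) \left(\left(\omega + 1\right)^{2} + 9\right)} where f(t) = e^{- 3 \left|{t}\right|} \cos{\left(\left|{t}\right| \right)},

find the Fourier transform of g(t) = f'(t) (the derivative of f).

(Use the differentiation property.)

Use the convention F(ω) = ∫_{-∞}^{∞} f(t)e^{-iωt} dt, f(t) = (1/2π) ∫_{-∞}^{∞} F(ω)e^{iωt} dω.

F[g](ω) = \frac{6 i \omega \left(\omega^{2} + 10\right)}{\omega^{4} + 16 \omega^{2} + 100}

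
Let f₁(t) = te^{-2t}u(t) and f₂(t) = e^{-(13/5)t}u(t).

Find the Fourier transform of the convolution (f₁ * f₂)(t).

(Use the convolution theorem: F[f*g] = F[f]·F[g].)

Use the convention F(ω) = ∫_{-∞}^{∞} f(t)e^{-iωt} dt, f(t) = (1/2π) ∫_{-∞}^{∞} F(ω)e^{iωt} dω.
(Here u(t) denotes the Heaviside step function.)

F[f₁*f₂](ω) = \frac{5}{\left(i \omega + 2\right)^{2} \left(5 i \omega + 13\right)}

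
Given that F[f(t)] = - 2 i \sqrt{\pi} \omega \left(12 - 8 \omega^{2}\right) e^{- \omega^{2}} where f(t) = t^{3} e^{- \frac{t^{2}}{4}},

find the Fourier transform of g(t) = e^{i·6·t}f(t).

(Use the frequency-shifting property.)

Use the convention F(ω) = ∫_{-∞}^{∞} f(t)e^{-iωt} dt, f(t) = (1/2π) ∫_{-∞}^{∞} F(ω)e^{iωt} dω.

F[g](ω) = 8 i \sqrt{\pi} \left(\omega - 6\right) \left(2 \left(\omega - 6\right)^{2} - 3\right) e^{- \left(\omega - 6\right)^{2}}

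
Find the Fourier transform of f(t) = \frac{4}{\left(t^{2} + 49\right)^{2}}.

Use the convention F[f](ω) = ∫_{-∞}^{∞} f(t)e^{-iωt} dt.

F(ω) = \frac{2 \pi \left(7 \left|{\omega}\right| + 1\right) e^{- 7 \left|{\omega}\right|}}{343}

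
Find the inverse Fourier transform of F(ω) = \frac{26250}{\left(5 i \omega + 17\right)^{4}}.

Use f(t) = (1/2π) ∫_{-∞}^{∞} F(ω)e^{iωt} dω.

f(t) = 7 t^{3} e^{- \frac{17 t}{5}} u\left(t\right)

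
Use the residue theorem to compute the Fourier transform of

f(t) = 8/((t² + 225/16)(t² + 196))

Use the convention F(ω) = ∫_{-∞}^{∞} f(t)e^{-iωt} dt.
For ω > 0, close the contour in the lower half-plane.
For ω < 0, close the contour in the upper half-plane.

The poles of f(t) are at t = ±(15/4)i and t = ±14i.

Let g(z) = f(z)e^{-iωz}; for large |z| the factor e^{-iωz} decays in the lower half-plane when ω > 0 and in the upper half-plane when ω < 0.

Case ω > 0 (lower half-plane, clockwise contour ⇒ F(ω) = -2πi·ΣRes):
  Res_{z = - \frac{15 i}{4}} g(z) = \frac{256 i e^{- \frac{15 \omega}{4}}}{43665}
  Res_{z = - 14 i} g(z) = - \frac{32 i e^{- 14 \omega}}{20377}
  F(ω) = -2πi·ΣRes = - \frac{64 \pi e^{- 14 \omega}}{20377} + \frac{512 \pi e^{- \frac{15 \omega}{4}}}{43665}

Case ω < 0 (upper half-plane, counterclockwise contour ⇒ F(ω) = +2πi·ΣRes):
  Res_{z = \frac{15 i}{4}} g(z) = - \frac{256 i e^{\frac{15 \omega}{4}}}{43665}
  Res_{z = 14 i} g(z) = \frac{32 i e^{14 \omega}}{20377}
  F(ω) = 2πi·ΣRes = \frac{64 \pi \left(56 e^{\frac{15 \omega}{4}} - 15 e^{14 \omega}\right)}{305655}

Both cases combine into a single formula in |ω|:

F(ω) = - \frac{64 \pi e^{- 14 \left|{\omega}\right|}}{20377} + \frac{512 \pi e^{- \frac{15 \left|{\omega}\right|}{4}}}{43665}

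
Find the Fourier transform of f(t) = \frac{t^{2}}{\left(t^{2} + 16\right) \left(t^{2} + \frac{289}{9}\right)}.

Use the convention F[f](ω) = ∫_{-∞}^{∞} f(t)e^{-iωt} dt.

F(ω) = - \frac{36 \pi e^{- 4 \left|{\omega}\right|}}{145} + \frac{51 \pi e^{- \frac{17 \left|{\omega}\right|}{3}}}{145}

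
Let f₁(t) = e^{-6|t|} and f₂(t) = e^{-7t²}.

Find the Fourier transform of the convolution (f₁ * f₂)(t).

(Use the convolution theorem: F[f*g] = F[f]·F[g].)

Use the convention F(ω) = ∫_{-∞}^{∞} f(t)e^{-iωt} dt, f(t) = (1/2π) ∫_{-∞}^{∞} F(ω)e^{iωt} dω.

F[f₁*f₂](ω) = \frac{12 \sqrt{7} \sqrt{\pi} e^{- \frac{\omega^{2}}{28}}}{7 \left(\omega^{2} + 36\right)}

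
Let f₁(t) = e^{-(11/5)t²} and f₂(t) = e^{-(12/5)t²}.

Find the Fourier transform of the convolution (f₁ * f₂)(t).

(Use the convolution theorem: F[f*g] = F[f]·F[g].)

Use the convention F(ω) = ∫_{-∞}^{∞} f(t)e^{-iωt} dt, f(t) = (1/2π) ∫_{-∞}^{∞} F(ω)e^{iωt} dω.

F[f₁*f₂](ω) = \frac{5 \sqrt{33} \pi e^{- \frac{115 \omega^{2}}{528}}}{66}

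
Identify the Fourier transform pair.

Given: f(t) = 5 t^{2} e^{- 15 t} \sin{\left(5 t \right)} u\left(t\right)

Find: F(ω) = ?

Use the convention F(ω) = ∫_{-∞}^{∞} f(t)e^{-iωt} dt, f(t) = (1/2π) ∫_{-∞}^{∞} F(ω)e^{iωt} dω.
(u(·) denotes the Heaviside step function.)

F(ω) = \frac{50 \left(3 \left(i \omega + 15\right)^{2} - 25\right)}{\left(\left(i \omega + 15\right)^{2} + 25\right)^{3}}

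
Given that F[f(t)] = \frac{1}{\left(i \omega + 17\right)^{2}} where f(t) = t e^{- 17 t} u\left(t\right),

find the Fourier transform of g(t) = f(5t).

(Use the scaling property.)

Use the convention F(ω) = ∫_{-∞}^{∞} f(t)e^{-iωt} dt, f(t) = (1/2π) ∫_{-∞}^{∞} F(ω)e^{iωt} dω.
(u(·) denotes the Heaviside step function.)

F[g](ω) = \frac{5}{\left(i \omega + 85\right)^{2}}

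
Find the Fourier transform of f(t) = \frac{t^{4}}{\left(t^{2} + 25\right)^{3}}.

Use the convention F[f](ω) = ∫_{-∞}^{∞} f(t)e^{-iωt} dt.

F(ω) = \frac{\pi \left(25 \omega^{2} - 25 \left|{\omega}\right| + 3\right) e^{- 5 \left|{\omega}\right|}}{40}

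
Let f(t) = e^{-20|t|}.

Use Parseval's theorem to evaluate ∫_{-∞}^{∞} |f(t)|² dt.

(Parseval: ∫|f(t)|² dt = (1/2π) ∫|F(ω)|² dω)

∫|f(t)|² dt = \frac{1}{20}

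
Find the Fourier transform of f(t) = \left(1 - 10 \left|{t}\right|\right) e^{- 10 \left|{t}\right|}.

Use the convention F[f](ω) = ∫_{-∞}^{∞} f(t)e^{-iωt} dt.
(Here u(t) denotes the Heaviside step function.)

F(ω) = \frac{40 \omega^{2}}{\left(\omega^{2} + 100\right)^{2}}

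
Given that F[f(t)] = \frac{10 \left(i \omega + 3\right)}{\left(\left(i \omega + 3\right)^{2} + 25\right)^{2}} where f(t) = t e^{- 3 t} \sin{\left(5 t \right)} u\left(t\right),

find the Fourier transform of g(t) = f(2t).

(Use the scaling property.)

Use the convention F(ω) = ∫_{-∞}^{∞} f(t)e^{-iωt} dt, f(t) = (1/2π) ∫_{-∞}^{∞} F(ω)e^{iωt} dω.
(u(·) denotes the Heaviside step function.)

F[g](ω) = \frac{40 \left(i \omega + 6\right)}{\left(\left(i \omega + 6\right)^{2} + 100\right)^{2}}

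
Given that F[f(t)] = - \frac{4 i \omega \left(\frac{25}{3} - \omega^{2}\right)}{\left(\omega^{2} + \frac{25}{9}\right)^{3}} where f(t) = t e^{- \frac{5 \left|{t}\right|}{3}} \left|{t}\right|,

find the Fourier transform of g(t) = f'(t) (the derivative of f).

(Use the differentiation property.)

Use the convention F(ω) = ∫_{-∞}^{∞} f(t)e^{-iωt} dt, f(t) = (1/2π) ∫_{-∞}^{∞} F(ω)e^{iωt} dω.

F[g](ω) = \frac{\omega^{2} \left(24300 - 2916 \omega^{2}\right)}{\left(9 \omega^{2} + 25\right)^{3}}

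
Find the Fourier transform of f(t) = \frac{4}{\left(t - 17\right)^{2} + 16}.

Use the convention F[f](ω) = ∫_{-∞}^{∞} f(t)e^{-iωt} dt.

F(ω) = \pi e^{- 17 i \omega - 4 \left|{\omega}\right|}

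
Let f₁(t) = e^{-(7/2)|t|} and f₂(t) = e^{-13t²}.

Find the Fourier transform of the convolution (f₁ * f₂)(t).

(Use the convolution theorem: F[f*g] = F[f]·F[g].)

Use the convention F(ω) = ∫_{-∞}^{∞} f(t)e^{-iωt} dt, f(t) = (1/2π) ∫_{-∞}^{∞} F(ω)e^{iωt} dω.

F[f₁*f₂](ω) = \frac{28 \sqrt{13} \sqrt{\pi} e^{- \frac{\omega^{2}}{52}}}{13 \left(4 \omega^{2} + 49\right)}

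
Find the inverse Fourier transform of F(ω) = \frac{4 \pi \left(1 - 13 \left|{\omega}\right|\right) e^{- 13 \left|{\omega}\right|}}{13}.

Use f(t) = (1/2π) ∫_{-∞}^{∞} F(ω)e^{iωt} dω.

f(t) = \frac{8 t^{2}}{\left(t^{2} + 169\right)^{2}}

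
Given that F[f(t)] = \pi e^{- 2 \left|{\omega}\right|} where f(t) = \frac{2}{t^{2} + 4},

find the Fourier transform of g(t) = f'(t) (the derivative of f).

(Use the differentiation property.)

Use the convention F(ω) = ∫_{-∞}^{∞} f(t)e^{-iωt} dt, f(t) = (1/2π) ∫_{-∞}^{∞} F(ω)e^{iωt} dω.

F[g](ω) = i \pi \omega e^{- 2 \left|{\omega}\right|}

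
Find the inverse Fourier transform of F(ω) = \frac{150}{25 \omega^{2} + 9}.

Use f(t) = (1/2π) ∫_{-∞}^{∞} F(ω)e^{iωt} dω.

f(t) = 5 e^{- \frac{3 \left|{t}\right|}{5}}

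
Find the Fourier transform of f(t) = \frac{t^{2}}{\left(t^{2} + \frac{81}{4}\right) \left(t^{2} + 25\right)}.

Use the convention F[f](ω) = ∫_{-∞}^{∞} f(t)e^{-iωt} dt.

F(ω) = \frac{20 \pi e^{- 5 \left|{\omega}\right|}}{19} - \frac{18 \pi e^{- \frac{9 \left|{\omega}\right|}{2}}}{19}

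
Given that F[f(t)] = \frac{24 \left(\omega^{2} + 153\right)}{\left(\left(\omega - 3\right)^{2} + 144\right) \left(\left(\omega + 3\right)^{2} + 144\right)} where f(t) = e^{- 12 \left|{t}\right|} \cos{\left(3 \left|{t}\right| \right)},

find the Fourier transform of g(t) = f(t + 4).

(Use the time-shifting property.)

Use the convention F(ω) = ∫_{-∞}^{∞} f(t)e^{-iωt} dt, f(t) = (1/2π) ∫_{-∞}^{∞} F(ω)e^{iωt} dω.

F[g](ω) = \frac{24 \left(\omega^{2} + 153\right) e^{4 i \omega}}{\omega^{4} + 270 \omega^{2} + 23409}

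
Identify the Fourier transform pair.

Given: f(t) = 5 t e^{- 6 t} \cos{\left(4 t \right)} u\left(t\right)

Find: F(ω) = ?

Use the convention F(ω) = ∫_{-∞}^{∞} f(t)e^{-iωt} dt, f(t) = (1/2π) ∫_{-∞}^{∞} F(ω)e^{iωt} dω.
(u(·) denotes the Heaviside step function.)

F(ω) = \frac{5 \left(\left(i \omega + 6\right)^{2} - 16\right)}{\left(\left(i \omega + 6\right)^{2} + 16\right)^{2}}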